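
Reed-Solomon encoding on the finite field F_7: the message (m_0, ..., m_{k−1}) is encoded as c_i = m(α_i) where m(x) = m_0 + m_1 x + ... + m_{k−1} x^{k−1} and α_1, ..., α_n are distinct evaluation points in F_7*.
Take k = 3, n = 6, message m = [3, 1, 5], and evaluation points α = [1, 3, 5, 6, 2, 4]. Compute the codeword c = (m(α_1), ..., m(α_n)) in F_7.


c = [2, 2, 0, 0, 4, 3]

Message polynomial: m(x) = 3 + 1·x + 5·x^2 (mod 7).
For each evaluation point α_i, compute m(α_i) mod 7:
  α_1 = 1: Horner steps 5 → 6 → 2, so m(1) = 2.
  α_2 = 3: Horner steps 5 → 2 → 2, so m(3) = 2.
  α_3 = 5: Horner steps 5 → 5 → 0, so m(5) = 0.
  α_4 = 6: Horner steps 5 → 3 → 0, so m(6) = 0.
  α_5 = 2: Horner steps 5 → 4 → 4, so m(2) = 4.
  α_6 = 4: Horner steps 5 → 0 → 3, so m(4) = 3.
Codeword c = [2, 2, 0, 0, 4, 3] ∈ F_7^6.


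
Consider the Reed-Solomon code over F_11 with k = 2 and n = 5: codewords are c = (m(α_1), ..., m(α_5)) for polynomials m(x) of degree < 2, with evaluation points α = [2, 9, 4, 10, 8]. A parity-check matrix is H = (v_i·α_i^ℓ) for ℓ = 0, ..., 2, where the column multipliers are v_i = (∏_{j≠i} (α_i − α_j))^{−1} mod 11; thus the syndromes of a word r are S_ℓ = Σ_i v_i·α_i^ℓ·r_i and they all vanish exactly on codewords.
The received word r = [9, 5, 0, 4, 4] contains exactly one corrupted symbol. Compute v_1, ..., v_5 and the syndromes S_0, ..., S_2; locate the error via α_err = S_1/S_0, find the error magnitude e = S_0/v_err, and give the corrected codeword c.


S = (8, 3, 8), error at position 4, error magnitude e = 9, c = [9, 5, 0, 6, 4].

Step 1: column multipliers v_i = (∏_{j≠i}(α_i − α_j))^{−1} mod 11.
  i = 1 (α = 2): (2−9)(2−4)(2−10)(2−8) = (−7)·(−2)·(−8)·(−6) = 672 ≡ 1, so v_1 = 1^{−1} = 1 (mod 11).
  i = 2 (α = 9): (9−2)(9−4)(9−10)(9−8) = 7·5·(−1)·1 = −35 ≡ 9, so v_2 = 9^{−1} = 5 (mod 11).
  i = 3 (α = 4): (4−2)(4−9)(4−10)(4−8) = 2·(−5)·(−6)·(−4) = −240 ≡ 2, so v_3 = 2^{−1} = 6 (mod 11).
  i = 4 (α = 10): (10−2)(10−9)(10−4)(10−8) = 8·1·6·2 = 96 ≡ 8, so v_4 = 8^{−1} = 7 (mod 11).
  i = 5 (α = 8): (8−2)(8−9)(8−4)(8−10) = 6·(−1)·4·(−2) = 48 ≡ 4, so v_5 = 4^{−1} = 3 (mod 11).
  v = [1, 5, 6, 7, 3].
Step 2: syndromes of r = [9, 5, 0, 4, 4] (all sums mod 11).
  S_0 = Σ v_i r_i = 1·9 + 5·5 + 6·0 + 7·4 + 3·4 = 74 ≡ 8.
  S_1 = Σ v_i α_i r_i = 1·2·9 + 5·9·5 + 6·4·0 + 7·10·4 + 3·8·4 = 619 ≡ 3.
  α_i^2 mod 11 = [4, 4, 5, 1, 9].
  S_2 = Σ v_i α_i^2 r_i = 1·4·9 + 5·4·5 + 6·5·0 + 7·1·4 + 3·9·4 = 272 ≡ 8.
  S = (8, 3, 8) ≠ 0, so r is not a codeword (an error is present).
Step 3: locate the error. For a single error e at position i, S_ℓ = v_i·e·α_i^ℓ, so α_err = S_1/S_0.
  S_0^{−1} = 8^{−1} = 7 (mod 11), so α_err = 3·7 = 21 ≡ 10 = α_4. Error position i = 4.
  Consistency check: S_2/S_1 = 8·4 = 32 ≡ 10 = α_err ✓ (single-error assumption holds).
Step 4: error magnitude e = S_0/v_4 = S_0·∏_{j≠4}(α_4 − α_j) = 8·8 = 64 ≡ 9 (mod 11).
Step 5: correct position 4: c_4 = r_4 − e = 4 − 9 ≡ 6 (mod 11). Hence c = [9, 5, 0, 6, 4].
  Check: interpolating c through the α_i gives m(x) = 7 + 1·x (degree < 2) with m(α_i) = c_i for every i, so c is indeed a codeword.


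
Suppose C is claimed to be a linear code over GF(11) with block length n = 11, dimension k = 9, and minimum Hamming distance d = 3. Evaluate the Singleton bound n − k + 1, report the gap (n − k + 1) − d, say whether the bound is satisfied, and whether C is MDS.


Singleton RHS = n − k + 1 = 3, slack = 0, bound satisfied, MDS.

Singleton bound: d ≤ n − k + 1.
Here n = 11, k = 9, so n − k + 1 = 3.
Given d = 3, check d ≤ 3: YES.
Slack = (n − k + 1) − d = 0.
The code is MDS (slack = 0).
Description: the claimed parameters are [11, 9, 3]_11; such a code would be MDS (meets Singleton bound).


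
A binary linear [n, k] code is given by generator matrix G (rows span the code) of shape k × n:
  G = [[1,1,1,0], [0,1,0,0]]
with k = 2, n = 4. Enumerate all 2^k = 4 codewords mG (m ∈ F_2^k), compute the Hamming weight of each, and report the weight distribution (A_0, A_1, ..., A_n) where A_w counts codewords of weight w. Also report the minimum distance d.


Weight distribution: A_0 = 1, A_1 = 1, A_2 = 1, A_3 = 1. Minimum distance d = 1.

Enumerate all 2^2 = 4 messages m ∈ F_2^2.
For each, compute codeword c = mG in F_2^4, then tally its weight.
  m = 00 → c = 0000, weight = 0.
  m = 10 → c = 1110, weight = 3.
  m = 01 → c = 0100, weight = 1.
  m = 11 → c = 1010, weight = 2.
Tally weights:
  weight 0: 1 codewords.
  weight 1: 1 codewords.
  weight 2: 1 codewords.
  weight 3: 1 codewords.
Minimum distance d = smallest w > 0 with A_w > 0 = 1.
Sanity: Σ A_w = 4 = 2^2 = 4 ✓.


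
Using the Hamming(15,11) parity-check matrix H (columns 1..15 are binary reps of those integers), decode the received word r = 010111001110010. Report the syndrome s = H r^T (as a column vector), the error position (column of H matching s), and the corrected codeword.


s = (0, 0, 1, 1)^T, error position = 3, corrected codeword c = 011111001110010

Compute s = H r^T mod 2 one row at a time:
  s_1 = 0 + 1 + 1 + 1 + 0 + 0 + 1 + 0 = 4 ≡ 0 (mod 2).
  s_2 = 1 + 1 + 1 + 0 + 0 + 0 + 1 + 0 = 4 ≡ 0 (mod 2).
  s_3 = 1 + 0 + 1 + 0 + 1 + 1 + 1 + 0 = 5 ≡ 1 (mod 2).
  s_4 = 0 + 0 + 1 + 0 + 1 + 1 + 0 + 0 = 3 ≡ 1 (mod 2).
s = (0, 0, 1, 1)^T — this equals column 3 of H (binary 0011), so error is at position 3.
Correct: flip bit 3 of r = 010111001110010 to get c = 011111001110010.


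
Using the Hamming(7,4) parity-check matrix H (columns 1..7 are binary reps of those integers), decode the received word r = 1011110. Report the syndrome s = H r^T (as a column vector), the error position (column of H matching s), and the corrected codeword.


s = (1, 0, 1)^T, error position = 5, corrected codeword c = 1011010

Compute s = H r^T mod 2 one row at a time:
  s_1 = 1 + 1 + 1 + 0 = 3 ≡ 1 (mod 2).
  s_2 = 0 + 1 + 1 + 0 = 2 ≡ 0 (mod 2).
  s_3 = 1 + 1 + 1 + 0 = 3 ≡ 1 (mod 2).
s = (1, 0, 1)^T — this equals column 5 of H (binary 101), so error is at position 5.
Correct: flip bit 5 of r = 1011110 to get c = 1011010.


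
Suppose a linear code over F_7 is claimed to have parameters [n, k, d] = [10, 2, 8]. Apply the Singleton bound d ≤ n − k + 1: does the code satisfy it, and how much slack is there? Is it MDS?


Singleton RHS = n − k + 1 = 9, slack = 1, bound satisfied, not MDS.

Singleton bound: d ≤ n − k + 1.
Here n = 10, k = 2, so n − k + 1 = 9.
Given d = 8, check d ≤ 9: YES.
Slack = (n − k + 1) − d = 1.
The code is NOT MDS (slack = 1 > 0).
Description: the claimed parameters are [10, 2, 8]_7; such a code would be non-MDS.


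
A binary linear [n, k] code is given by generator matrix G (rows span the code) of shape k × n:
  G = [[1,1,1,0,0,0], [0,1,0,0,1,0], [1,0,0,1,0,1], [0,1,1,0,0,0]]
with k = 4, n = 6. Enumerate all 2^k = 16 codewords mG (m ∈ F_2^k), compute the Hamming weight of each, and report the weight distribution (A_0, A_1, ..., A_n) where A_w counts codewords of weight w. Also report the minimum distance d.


Weight distribution: A_0 = 1, A_1 = 1, A_2 = 4, A_3 = 4, A_4 = 3, A_5 = 3. Minimum distance d = 1.

Enumerate all 2^4 = 16 messages m ∈ F_2^4.
For each, compute codeword c = mG in F_2^6, then tally its weight.
  m = 0000 → c = 000000, weight = 0.
  m = 1000 → c = 111000, weight = 3.
  m = 0100 → c = 010010, weight = 2.
  m = 1100 → c = 101010, weight = 3.
  m = 0010 → c = 100101, weight = 3.
  m = 1010 → c = 011101, weight = 4.
  m = 0110 → c = 110111, weight = 5.
  m = 1110 → c = 001111, weight = 4.
  m = 0001 → c = 011000, weight = 2.
  m = 1001 → c = 100000, weight = 1.
  m = 0101 → c = 001010, weight = 2.
  m = 1101 → c = 110010, weight = 3.
  m = 0011 → c = 111101, weight = 5.
  m = 1011 → c = 000101, weight = 2.
  m = 0111 → c = 101111, weight = 5.
  m = 1111 → c = 010111, weight = 4.
Tally weights:
  weight 0: 1 codewords.
  weight 1: 1 codewords.
  weight 2: 4 codewords.
  weight 3: 4 codewords.
  weight 4: 3 codewords.
  weight 5: 3 codewords.
Minimum distance d = smallest w > 0 with A_w > 0 = 1.
Sanity: Σ A_w = 16 = 2^4 = 16 ✓.


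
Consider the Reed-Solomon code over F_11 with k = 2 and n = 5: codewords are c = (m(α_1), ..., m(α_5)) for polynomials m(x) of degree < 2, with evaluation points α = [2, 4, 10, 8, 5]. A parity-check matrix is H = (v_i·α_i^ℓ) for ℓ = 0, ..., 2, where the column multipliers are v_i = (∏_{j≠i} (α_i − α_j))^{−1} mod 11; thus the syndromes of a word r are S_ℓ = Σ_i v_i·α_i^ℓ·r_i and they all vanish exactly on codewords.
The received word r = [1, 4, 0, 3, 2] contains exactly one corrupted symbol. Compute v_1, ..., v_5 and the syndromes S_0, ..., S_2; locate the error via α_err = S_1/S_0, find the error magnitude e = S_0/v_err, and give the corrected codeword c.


S = (4, 5, 9), error at position 2, error magnitude e = 6, c = [1, 9, 0, 3, 2].

Step 1: column multipliers v_i = (∏_{j≠i}(α_i − α_j))^{−1} mod 11.
  i = 1 (α = 2): (2−4)(2−10)(2−8)(2−5) = (−2)·(−8)·(−6)·(−3) = 288 ≡ 2, so v_1 = 2^{−1} = 6 (mod 11).
  i = 2 (α = 4): (4−2)(4−10)(4−8)(4−5) = 2·(−6)·(−4)·(−1) = −48 ≡ 7, so v_2 = 7^{−1} = 8 (mod 11).
  i = 3 (α = 10): (10−2)(10−4)(10−8)(10−5) = 8·6·2·5 = 480 ≡ 7, so v_3 = 7^{−1} = 8 (mod 11).
  i = 4 (α = 8): (8−2)(8−4)(8−10)(8−5) = 6·4·(−2)·3 = −144 ≡ 10, so v_4 = 10^{−1} = 10 (mod 11).
  i = 5 (α = 5): (5−2)(5−4)(5−10)(5−8) = 3·1·(−5)·(−3) = 45 ≡ 1, so v_5 = 1^{−1} = 1 (mod 11).
  v = [6, 8, 8, 10, 1].
Step 2: syndromes of r = [1, 4, 0, 3, 2] (all sums mod 11).
  S_0 = Σ v_i r_i = 6·1 + 8·4 + 8·0 + 10·3 + 1·2 = 70 ≡ 4.
  S_1 = Σ v_i α_i r_i = 6·2·1 + 8·4·4 + 8·10·0 + 10·8·3 + 1·5·2 = 390 ≡ 5.
  α_i^2 mod 11 = [4, 5, 1, 9, 3].
  S_2 = Σ v_i α_i^2 r_i = 6·4·1 + 8·5·4 + 8·1·0 + 10·9·3 + 1·3·2 = 460 ≡ 9.
  S = (4, 5, 9) ≠ 0, so r is not a codeword (an error is present).
Step 3: locate the error. For a single error e at position i, S_ℓ = v_i·e·α_i^ℓ, so α_err = S_1/S_0.
  S_0^{−1} = 4^{−1} = 3 (mod 11), so α_err = 5·3 = 15 ≡ 4 = α_2. Error position i = 2.
  Consistency check: S_2/S_1 = 9·9 = 81 ≡ 4 = α_err ✓ (single-error assumption holds).
Step 4: error magnitude e = S_0/v_2 = S_0·∏_{j≠2}(α_2 − α_j) = 4·7 = 28 ≡ 6 (mod 11).
Step 5: correct position 2: c_2 = r_2 − e = 4 − 6 ≡ 9 (mod 11). Hence c = [1, 9, 0, 3, 2].
  Check: interpolating c through the α_i gives m(x) = 4 + 4·x (degree < 2) with m(α_i) = c_i for every i, so c is indeed a codeword.


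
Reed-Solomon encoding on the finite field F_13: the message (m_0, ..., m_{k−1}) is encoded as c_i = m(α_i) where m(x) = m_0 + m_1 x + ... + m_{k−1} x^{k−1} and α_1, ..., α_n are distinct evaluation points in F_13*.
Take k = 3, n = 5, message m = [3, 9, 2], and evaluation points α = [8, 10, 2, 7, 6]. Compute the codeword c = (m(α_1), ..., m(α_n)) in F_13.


c = [8, 7, 3, 8, 12]

Message polynomial: m(x) = 3 + 9·x + 2·x^2 (mod 13).
For each evaluation point α_i, compute m(α_i) mod 13:
  α_1 = 8: Horner steps 2 → 12 → 8, so m(8) = 8.
  α_2 = 10: Horner steps 2 → 3 → 7, so m(10) = 7.
  α_3 = 2: Horner steps 2 → 0 → 3, so m(2) = 3.
  α_4 = 7: Horner steps 2 → 10 → 8, so m(7) = 8.
  α_5 = 6: Horner steps 2 → 8 → 12, so m(6) = 12.
Codeword c = [8, 7, 3, 8, 12] ∈ F_13^5.


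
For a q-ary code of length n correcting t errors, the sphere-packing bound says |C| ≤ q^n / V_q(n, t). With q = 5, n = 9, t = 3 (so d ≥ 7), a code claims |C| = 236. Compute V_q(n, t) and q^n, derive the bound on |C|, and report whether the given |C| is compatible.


V_q(n, t) = 5989, q^n = 1953125, Hamming bound = 326, |C| = 236 ≤ bound (satisfied).

Step 1: Compute V_q(n, t) = Σ_{j=0}^3 C(n, j) (q−1)^j.
  j = 0: C(9,0)·(4)^0 = 1·1 = 1.
  j = 1: C(9,1)·(4)^1 = 9·4 = 36.
  j = 2: C(9,2)·(4)^2 = 36·16 = 576.
  j = 3: C(9,3)·(4)^3 = 84·64 = 5376.
  V_q(n, t) = 1 + 36 + 576 + 5376 = 5989.
Step 2: q^n = 5^9 = 1953125.
Step 3: Hamming bound ⌊q^n / V_q(n,t)⌋ = ⌊1953125/5989⌋ = 326.
Step 4: Compare |C| = 236 to 326: satisfied.
The claimed |C| lies below the Hamming bound.


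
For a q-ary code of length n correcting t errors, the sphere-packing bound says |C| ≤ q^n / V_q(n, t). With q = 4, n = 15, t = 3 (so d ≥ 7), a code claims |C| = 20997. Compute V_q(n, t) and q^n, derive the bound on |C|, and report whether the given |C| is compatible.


V_q(n, t) = 13276, q^n = 1073741824, Hamming bound = 80878, |C| = 20997 ≤ bound (satisfied).

Step 1: Compute V_q(n, t) = Σ_{j=0}^3 C(n, j) (q−1)^j.
  j = 0: C(15,0)·(3)^0 = 1·1 = 1.
  j = 1: C(15,1)·(3)^1 = 15·3 = 45.
  j = 2: C(15,2)·(3)^2 = 105·9 = 945.
  j = 3: C(15,3)·(3)^3 = 455·27 = 12285.
  V_q(n, t) = 1 + 45 + 945 + 12285 = 13276.
Step 2: q^n = 4^15 = 1073741824.
Step 3: Hamming bound ⌊q^n / V_q(n,t)⌋ = ⌊1073741824/13276⌋ = 80878.
Step 4: Compare |C| = 20997 to 80878: satisfied.
The claimed |C| lies below the Hamming bound.


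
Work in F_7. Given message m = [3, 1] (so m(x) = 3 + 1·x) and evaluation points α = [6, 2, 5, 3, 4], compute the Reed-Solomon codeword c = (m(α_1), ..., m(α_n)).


c = [2, 5, 1, 6, 0]

Message polynomial: m(x) = 3 + 1·x (mod 7).
For each evaluation point α_i, compute m(α_i) mod 7:
  α_1 = 6: Horner steps 1 → 2, so m(6) = 2.
  α_2 = 2: Horner steps 1 → 5, so m(2) = 5.
  α_3 = 5: Horner steps 1 → 1, so m(5) = 1.
  α_4 = 3: Horner steps 1 → 6, so m(3) = 6.
  α_5 = 4: Horner steps 1 → 0, so m(4) = 0.
Codeword c = [2, 5, 1, 6, 0] ∈ F_7^5.


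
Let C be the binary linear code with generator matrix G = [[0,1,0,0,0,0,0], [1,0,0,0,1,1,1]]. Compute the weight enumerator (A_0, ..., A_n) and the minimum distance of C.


Weight distribution: A_0 = 1, A_1 = 1, A_4 = 1, A_5 = 1. Minimum distance d = 1.

Enumerate all 2^2 = 4 messages m ∈ F_2^2.
For each, compute codeword c = mG in F_2^7, then tally its weight.
  m = 00 → c = 0000000, weight = 0.
  m = 10 → c = 0100000, weight = 1.
  m = 01 → c = 1000111, weight = 4.
  m = 11 → c = 1100111, weight = 5.
Tally weights:
  weight 0: 1 codewords.
  weight 1: 1 codewords.
  weight 4: 1 codewords.
  weight 5: 1 codewords.
Minimum distance d = smallest w > 0 with A_w > 0 = 1.
Sanity: Σ A_w = 4 = 2^2 = 4 ✓.


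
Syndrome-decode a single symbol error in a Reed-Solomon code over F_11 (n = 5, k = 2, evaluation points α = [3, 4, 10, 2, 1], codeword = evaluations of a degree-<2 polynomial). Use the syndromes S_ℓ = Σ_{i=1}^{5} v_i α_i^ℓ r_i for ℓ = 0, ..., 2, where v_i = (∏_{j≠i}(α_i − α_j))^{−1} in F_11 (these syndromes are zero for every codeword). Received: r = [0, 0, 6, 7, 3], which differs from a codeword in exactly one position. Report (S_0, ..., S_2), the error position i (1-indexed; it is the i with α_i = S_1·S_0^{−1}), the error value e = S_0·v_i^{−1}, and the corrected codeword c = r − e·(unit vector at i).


S = (5, 9, 3), error at position 2, error magnitude e = 7, c = [0, 4, 6, 7, 3].

Step 1: column multipliers v_i = (∏_{j≠i}(α_i − α_j))^{−1} mod 11.
  i = 1 (α = 3): (3−4)(3−10)(3−2)(3−1) = (−1)·(−7)·1·2 = 14 ≡ 3, so v_1 = 3^{−1} = 4 (mod 11).
  i = 2 (α = 4): (4−3)(4−10)(4−2)(4−1) = 1·(−6)·2·3 = −36 ≡ 8, so v_2 = 8^{−1} = 7 (mod 11).
  i = 3 (α = 10): (10−3)(10−4)(10−2)(10−1) = 7·6·8·9 = 3024 ≡ 10, so v_3 = 10^{−1} = 10 (mod 11).
  i = 4 (α = 2): (2−3)(2−4)(2−10)(2−1) = (−1)·(−2)·(−8)·1 = −16 ≡ 6, so v_4 = 6^{−1} = 2 (mod 11).
  i = 5 (α = 1): (1−3)(1−4)(1−10)(1−2) = (−2)·(−3)·(−9)·(−1) = 54 ≡ 10, so v_5 = 10^{−1} = 10 (mod 11).
  v = [4, 7, 10, 2, 10].
Step 2: syndromes of r = [0, 0, 6, 7, 3] (all sums mod 11).
  S_0 = Σ v_i r_i = 4·0 + 7·0 + 10·6 + 2·7 + 10·3 = 104 ≡ 5.
  S_1 = Σ v_i α_i r_i = 4·3·0 + 7·4·0 + 10·10·6 + 2·2·7 + 10·1·3 = 658 ≡ 9.
  α_i^2 mod 11 = [9, 5, 1, 4, 1].
  S_2 = Σ v_i α_i^2 r_i = 4·9·0 + 7·5·0 + 10·1·6 + 2·4·7 + 10·1·3 = 146 ≡ 3.
  S = (5, 9, 3) ≠ 0, so r is not a codeword (an error is present).
Step 3: locate the error. For a single error e at position i, S_ℓ = v_i·e·α_i^ℓ, so α_err = S_1/S_0.
  S_0^{−1} = 5^{−1} = 9 (mod 11), so α_err = 9·9 = 81 ≡ 4 = α_2. Error position i = 2.
  Consistency check: S_2/S_1 = 3·5 = 15 ≡ 4 = α_err ✓ (single-error assumption holds).
Step 4: error magnitude e = S_0/v_2 = S_0·∏_{j≠2}(α_2 − α_j) = 5·8 = 40 ≡ 7 (mod 11).
Step 5: correct position 2: c_2 = r_2 − e = 0 − 7 ≡ 4 (mod 11). Hence c = [0, 4, 6, 7, 3].
  Check: interpolating c through the α_i gives m(x) = 10 + 4·x (degree < 2) with m(α_i) = c_i for every i, so c is indeed a codeword.


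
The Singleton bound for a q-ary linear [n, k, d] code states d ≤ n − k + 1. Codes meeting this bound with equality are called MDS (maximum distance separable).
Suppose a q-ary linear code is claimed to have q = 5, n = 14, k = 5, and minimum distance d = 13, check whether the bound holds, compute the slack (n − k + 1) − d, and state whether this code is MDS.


Singleton RHS = n − k + 1 = 10, slack = -3, bound violated (no such code; not MDS).

Singleton bound: d ≤ n − k + 1.
Here n = 14, k = 5, so n − k + 1 = 10.
Given d = 13, check d ≤ 10: NO.
Slack = (n − k + 1) − d = -3.
The slack is negative: d = 13 exceeds n − k + 1 = 10 by 3, so the Singleton bound is violated and no linear [14, 5, 13]_5 code can exist. In particular it is not MDS (MDS requires d = n − k + 1 exactly).
Description: the claimed parameters are [14, 5, 13]_5; such a code would be impossible (violates the Singleton bound).


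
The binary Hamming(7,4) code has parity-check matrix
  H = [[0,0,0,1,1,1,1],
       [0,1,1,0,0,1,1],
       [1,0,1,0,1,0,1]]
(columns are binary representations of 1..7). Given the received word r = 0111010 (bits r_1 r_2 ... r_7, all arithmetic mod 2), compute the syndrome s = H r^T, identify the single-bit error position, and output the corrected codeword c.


s = (0, 1, 1)^T, error position = 3, corrected codeword c = 0101010

Compute s = H r^T mod 2 one row at a time:
  s_1 = 1 + 0 + 1 + 0 = 2 ≡ 0 (mod 2).
  s_2 = 1 + 1 + 1 + 0 = 3 ≡ 1 (mod 2).
  s_3 = 0 + 1 + 0 + 0 = 1 ≡ 1 (mod 2).
s = (0, 1, 1)^T — this equals column 3 of H (binary 011), so error is at position 3.
Correct: flip bit 3 of r = 0111010 to get c = 0101010.


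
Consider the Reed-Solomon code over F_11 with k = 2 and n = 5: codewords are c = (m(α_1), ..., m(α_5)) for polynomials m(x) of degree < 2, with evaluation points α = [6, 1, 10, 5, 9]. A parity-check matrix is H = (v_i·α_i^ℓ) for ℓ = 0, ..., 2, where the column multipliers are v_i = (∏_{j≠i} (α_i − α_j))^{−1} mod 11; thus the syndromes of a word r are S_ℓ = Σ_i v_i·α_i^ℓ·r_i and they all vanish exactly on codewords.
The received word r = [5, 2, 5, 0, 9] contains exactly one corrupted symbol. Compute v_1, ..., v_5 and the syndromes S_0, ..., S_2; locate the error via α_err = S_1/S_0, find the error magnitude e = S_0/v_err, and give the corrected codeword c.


S = (6, 5, 6), error at position 3, error magnitude e = 2, c = [5, 2, 3, 0, 9].

Step 1: column multipliers v_i = (∏_{j≠i}(α_i − α_j))^{−1} mod 11.
  i = 1 (α = 6): (6−1)(6−10)(6−5)(6−9) = 5·(−4)·1·(−3) = 60 ≡ 5, so v_1 = 5^{−1} = 9 (mod 11).
  i = 2 (α = 1): (1−6)(1−10)(1−5)(1−9) = (−5)·(−9)·(−4)·(−8) = 1440 ≡ 10, so v_2 = 10^{−1} = 10 (mod 11).
  i = 3 (α = 10): (10−6)(10−1)(10−5)(10−9) = 4·9·5·1 = 180 ≡ 4, so v_3 = 4^{−1} = 3 (mod 11).
  i = 4 (α = 5): (5−6)(5−1)(5−10)(5−9) = (−1)·4·(−5)·(−4) = −80 ≡ 8, so v_4 = 8^{−1} = 7 (mod 11).
  i = 5 (α = 9): (9−6)(9−1)(9−10)(9−5) = 3·8·(−1)·4 = −96 ≡ 3, so v_5 = 3^{−1} = 4 (mod 11).
  v = [9, 10, 3, 7, 4].
Step 2: syndromes of r = [5, 2, 5, 0, 9] (all sums mod 11).
  S_0 = Σ v_i r_i = 9·5 + 10·2 + 3·5 + 7·0 + 4·9 = 116 ≡ 6.
  S_1 = Σ v_i α_i r_i = 9·6·5 + 10·1·2 + 3·10·5 + 7·5·0 + 4·9·9 = 764 ≡ 5.
  α_i^2 mod 11 = [3, 1, 1, 3, 4].
  S_2 = Σ v_i α_i^2 r_i = 9·3·5 + 10·1·2 + 3·1·5 + 7·3·0 + 4·4·9 = 314 ≡ 6.
  S = (6, 5, 6) ≠ 0, so r is not a codeword (an error is present).
Step 3: locate the error. For a single error e at position i, S_ℓ = v_i·e·α_i^ℓ, so α_err = S_1/S_0.
  S_0^{−1} = 6^{−1} = 2 (mod 11), so α_err = 5·2 = 10 ≡ 10 = α_3. Error position i = 3.
  Consistency check: S_2/S_1 = 6·9 = 54 ≡ 10 = α_err ✓ (single-error assumption holds).
Step 4: error magnitude e = S_0/v_3 = S_0·∏_{j≠3}(α_3 − α_j) = 6·4 = 24 ≡ 2 (mod 11).
Step 5: correct position 3: c_3 = r_3 − e = 5 − 2 ≡ 3 (mod 11). Hence c = [5, 2, 3, 0, 9].
  Check: interpolating c through the α_i gives m(x) = 8 + 5·x (degree < 2) with m(α_i) = c_i for every i, so c is indeed a codeword.


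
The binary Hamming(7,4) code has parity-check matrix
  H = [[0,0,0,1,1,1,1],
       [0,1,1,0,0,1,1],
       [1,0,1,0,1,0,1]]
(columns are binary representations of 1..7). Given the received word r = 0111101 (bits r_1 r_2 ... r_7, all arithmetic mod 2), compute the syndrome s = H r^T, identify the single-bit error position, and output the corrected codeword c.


s = (1, 1, 1)^T, error position = 7, corrected codeword c = 0111100

Compute s = H r^T mod 2 one row at a time:
  s_1 = 1 + 1 + 0 + 1 = 3 ≡ 1 (mod 2).
  s_2 = 1 + 1 + 0 + 1 = 3 ≡ 1 (mod 2).
  s_3 = 0 + 1 + 1 + 1 = 3 ≡ 1 (mod 2).
s = (1, 1, 1)^T — this equals column 7 of H (binary 111), so error is at position 7.
Correct: flip bit 7 of r = 0111101 to get c = 0111100.


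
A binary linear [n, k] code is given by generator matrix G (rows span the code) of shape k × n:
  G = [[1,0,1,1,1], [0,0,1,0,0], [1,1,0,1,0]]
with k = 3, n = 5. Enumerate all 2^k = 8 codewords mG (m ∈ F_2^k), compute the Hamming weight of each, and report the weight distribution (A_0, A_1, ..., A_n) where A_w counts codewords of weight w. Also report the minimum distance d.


Weight distribution: A_0 = 1, A_1 = 1, A_2 = 1, A_3 = 3, A_4 = 2. Minimum distance d = 1.

Enumerate all 2^3 = 8 messages m ∈ F_2^3.
For each, compute codeword c = mG in F_2^5, then tally its weight.
  m = 000 → c = 00000, weight = 0.
  m = 100 → c = 10111, weight = 4.
  m = 010 → c = 00100, weight = 1.
  m = 110 → c = 10011, weight = 3.
  m = 001 → c = 11010, weight = 3.
  m = 101 → c = 01101, weight = 3.
  m = 011 → c = 11110, weight = 4.
  m = 111 → c = 01001, weight = 2.
Tally weights:
  weight 0: 1 codewords.
  weight 1: 1 codewords.
  weight 2: 1 codewords.
  weight 3: 3 codewords.
  weight 4: 2 codewords.
Minimum distance d = smallest w > 0 with A_w > 0 = 1.
Sanity: Σ A_w = 8 = 2^3 = 8 ✓.


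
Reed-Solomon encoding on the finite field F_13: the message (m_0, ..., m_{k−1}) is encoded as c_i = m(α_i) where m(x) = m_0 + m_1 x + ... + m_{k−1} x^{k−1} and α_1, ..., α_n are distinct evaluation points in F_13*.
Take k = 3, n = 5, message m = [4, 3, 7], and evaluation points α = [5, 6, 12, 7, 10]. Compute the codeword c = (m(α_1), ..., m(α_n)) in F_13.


c = [12, 1, 8, 4, 6]

Message polynomial: m(x) = 4 + 3·x + 7·x^2 (mod 13).
For each evaluation point α_i, compute m(α_i) mod 13:
  α_1 = 5: Horner steps 7 → 12 → 12, so m(5) = 12.
  α_2 = 6: Horner steps 7 → 6 → 1, so m(6) = 1.
  α_3 = 12: Horner steps 7 → 9 → 8, so m(12) = 8.
  α_4 = 7: Horner steps 7 → 0 → 4, so m(7) = 4.
  α_5 = 10: Horner steps 7 → 8 → 6, so m(10) = 6.
Codeword c = [12, 1, 8, 4, 6] ∈ F_13^5.


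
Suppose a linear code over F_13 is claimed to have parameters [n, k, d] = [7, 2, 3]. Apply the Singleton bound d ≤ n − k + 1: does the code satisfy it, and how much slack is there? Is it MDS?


Singleton RHS = n − k + 1 = 6, slack = 3, bound satisfied, not MDS.

Singleton bound: d ≤ n − k + 1.
Here n = 7, k = 2, so n − k + 1 = 6.
Given d = 3, check d ≤ 6: YES.
Slack = (n − k + 1) − d = 3.
The code is NOT MDS (slack = 3 > 0).
Description: the claimed parameters are [7, 2, 3]_13; such a code would be non-MDS.


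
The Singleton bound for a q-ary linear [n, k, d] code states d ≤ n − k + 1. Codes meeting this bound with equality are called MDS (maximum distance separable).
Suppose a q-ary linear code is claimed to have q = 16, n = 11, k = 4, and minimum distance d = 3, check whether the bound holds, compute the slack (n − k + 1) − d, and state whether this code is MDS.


Singleton RHS = n − k + 1 = 8, slack = 5, bound satisfied, not MDS.

Singleton bound: d ≤ n − k + 1.
Here n = 11, k = 4, so n − k + 1 = 8.
Given d = 3, check d ≤ 8: YES.
Slack = (n − k + 1) − d = 5.
The code is NOT MDS (slack = 5 > 0).
Description: the claimed parameters are [11, 4, 3]_16; such a code would be non-MDS.


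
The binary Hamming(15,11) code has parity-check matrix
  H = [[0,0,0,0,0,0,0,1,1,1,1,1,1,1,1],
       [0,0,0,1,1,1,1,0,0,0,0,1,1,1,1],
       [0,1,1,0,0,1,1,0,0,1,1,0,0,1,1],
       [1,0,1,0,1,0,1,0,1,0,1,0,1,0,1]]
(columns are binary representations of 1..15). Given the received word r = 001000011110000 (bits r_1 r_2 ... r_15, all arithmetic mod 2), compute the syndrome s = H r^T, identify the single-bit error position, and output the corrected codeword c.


s = (0, 0, 1, 1)^T, error position = 3, corrected codeword c = 000000011110000

Compute s = H r^T mod 2 one row at a time:
  s_1 = 1 + 1 + 1 + 1 + 0 + 0 + 0 + 0 = 4 ≡ 0 (mod 2).
  s_2 = 0 + 0 + 0 + 0 + 0 + 0 + 0 + 0 = 0 ≡ 0 (mod 2).
  s_3 = 0 + 1 + 0 + 0 + 1 + 1 + 0 + 0 = 3 ≡ 1 (mod 2).
  s_4 = 0 + 1 + 0 + 0 + 1 + 1 + 0 + 0 = 3 ≡ 1 (mod 2).
s = (0, 0, 1, 1)^T — this equals column 3 of H (binary 0011), so error is at position 3.
Correct: flip bit 3 of r = 001000011110000 to get c = 000000011110000.


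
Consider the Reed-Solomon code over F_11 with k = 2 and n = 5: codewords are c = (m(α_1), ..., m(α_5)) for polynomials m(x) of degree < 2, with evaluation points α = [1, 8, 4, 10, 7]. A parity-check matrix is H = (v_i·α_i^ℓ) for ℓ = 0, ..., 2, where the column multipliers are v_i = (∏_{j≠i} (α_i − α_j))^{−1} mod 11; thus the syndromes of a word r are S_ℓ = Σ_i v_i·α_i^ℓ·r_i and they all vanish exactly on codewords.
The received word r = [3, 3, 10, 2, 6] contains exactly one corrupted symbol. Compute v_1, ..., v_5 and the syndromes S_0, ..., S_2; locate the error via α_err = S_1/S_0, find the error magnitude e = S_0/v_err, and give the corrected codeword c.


S = (9, 6, 4), error at position 2, error magnitude e = 2, c = [3, 1, 10, 2, 6].

Step 1: column multipliers v_i = (∏_{j≠i}(α_i − α_j))^{−1} mod 11.
  i = 1 (α = 1): (1−8)(1−4)(1−10)(1−7) = (−7)·(−3)·(−9)·(−6) = 1134 ≡ 1, so v_1 = 1^{−1} = 1 (mod 11).
  i = 2 (α = 8): (8−1)(8−4)(8−10)(8−7) = 7·4·(−2)·1 = −56 ≡ 10, so v_2 = 10^{−1} = 10 (mod 11).
  i = 3 (α = 4): (4−1)(4−8)(4−10)(4−7) = 3·(−4)·(−6)·(−3) = −216 ≡ 4, so v_3 = 4^{−1} = 3 (mod 11).
  i = 4 (α = 10): (10−1)(10−8)(10−4)(10−7) = 9·2·6·3 = 324 ≡ 5, so v_4 = 5^{−1} = 9 (mod 11).
  i = 5 (α = 7): (7−1)(7−8)(7−4)(7−10) = 6·(−1)·3·(−3) = 54 ≡ 10, so v_5 = 10^{−1} = 10 (mod 11).
  v = [1, 10, 3, 9, 10].
Step 2: syndromes of r = [3, 3, 10, 2, 6] (all sums mod 11).
  S_0 = Σ v_i r_i = 1·3 + 10·3 + 3·10 + 9·2 + 10·6 = 141 ≡ 9.
  S_1 = Σ v_i α_i r_i = 1·1·3 + 10·8·3 + 3·4·10 + 9·10·2 + 10·7·6 = 963 ≡ 6.
  α_i^2 mod 11 = [1, 9, 5, 1, 5].
  S_2 = Σ v_i α_i^2 r_i = 1·1·3 + 10·9·3 + 3·5·10 + 9·1·2 + 10·5·6 = 741 ≡ 4.
  S = (9, 6, 4) ≠ 0, so r is not a codeword (an error is present).
Step 3: locate the error. For a single error e at position i, S_ℓ = v_i·e·α_i^ℓ, so α_err = S_1/S_0.
  S_0^{−1} = 9^{−1} = 5 (mod 11), so α_err = 6·5 = 30 ≡ 8 = α_2. Error position i = 2.
  Consistency check: S_2/S_1 = 4·2 = 8 ≡ 8 = α_err ✓ (single-error assumption holds).
Step 4: error magnitude e = S_0/v_2 = S_0·∏_{j≠2}(α_2 − α_j) = 9·10 = 90 ≡ 2 (mod 11).
Step 5: correct position 2: c_2 = r_2 − e = 3 − 2 ≡ 1 (mod 11). Hence c = [3, 1, 10, 2, 6].
  Check: interpolating c through the α_i gives m(x) = 8 + 6·x (degree < 2) with m(α_i) = c_i for every i, so c is indeed a codeword.


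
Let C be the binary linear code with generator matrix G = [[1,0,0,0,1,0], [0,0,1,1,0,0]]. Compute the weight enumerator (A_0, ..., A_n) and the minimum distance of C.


Weight distribution: A_0 = 1, A_2 = 2, A_4 = 1. Minimum distance d = 2.

Enumerate all 2^2 = 4 messages m ∈ F_2^2.
For each, compute codeword c = mG in F_2^6, then tally its weight.
  m = 00 → c = 000000, weight = 0.
  m = 10 → c = 100010, weight = 2.
  m = 01 → c = 001100, weight = 2.
  m = 11 → c = 101110, weight = 4.
Tally weights:
  weight 0: 1 codewords.
  weight 2: 2 codewords.
  weight 4: 1 codewords.
Minimum distance d = smallest w > 0 with A_w > 0 = 2.
Sanity: Σ A_w = 4 = 2^2 = 4 ✓.


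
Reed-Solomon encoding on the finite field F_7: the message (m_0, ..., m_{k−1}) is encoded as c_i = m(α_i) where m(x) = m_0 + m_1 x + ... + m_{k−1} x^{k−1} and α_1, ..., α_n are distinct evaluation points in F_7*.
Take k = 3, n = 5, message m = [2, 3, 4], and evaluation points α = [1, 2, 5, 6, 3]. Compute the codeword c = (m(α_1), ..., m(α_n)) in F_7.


c = [2, 3, 5, 3, 5]

Message polynomial: m(x) = 2 + 3·x + 4·x^2 (mod 7).
For each evaluation point α_i, compute m(α_i) mod 7:
  α_1 = 1: Horner steps 4 → 0 → 2, so m(1) = 2.
  α_2 = 2: Horner steps 4 → 4 → 3, so m(2) = 3.
  α_3 = 5: Horner steps 4 → 2 → 5, so m(5) = 5.
  α_4 = 6: Horner steps 4 → 6 → 3, so m(6) = 3.
  α_5 = 3: Horner steps 4 → 1 → 5, so m(3) = 5.
Codeword c = [2, 3, 5, 3, 5] ∈ F_7^5.


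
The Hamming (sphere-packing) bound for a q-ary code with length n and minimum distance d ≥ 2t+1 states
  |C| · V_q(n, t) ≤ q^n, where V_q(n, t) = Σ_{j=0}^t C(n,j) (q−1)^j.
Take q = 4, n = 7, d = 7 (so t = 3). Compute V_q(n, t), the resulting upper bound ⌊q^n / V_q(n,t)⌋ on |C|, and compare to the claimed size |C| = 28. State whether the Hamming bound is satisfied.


V_q(n, t) = 1156, q^n = 16384, Hamming bound = 14, |C| = 28 > bound (violated).

Step 1: Compute V_q(n, t) = Σ_{j=0}^3 C(n, j) (q−1)^j.
  j = 0: C(7,0)·(3)^0 = 1·1 = 1.
  j = 1: C(7,1)·(3)^1 = 7·3 = 21.
  j = 2: C(7,2)·(3)^2 = 21·9 = 189.
  j = 3: C(7,3)·(3)^3 = 35·27 = 945.
  V_q(n, t) = 1 + 21 + 189 + 945 = 1156.
Step 2: q^n = 4^7 = 16384.
Step 3: Hamming bound ⌊q^n / V_q(n,t)⌋ = ⌊16384/1156⌋ = 14.
Step 4: Compare |C| = 28 to 14: violated.
The claimed |C| lies above the Hamming bound, so no 4-ary code of length 7 with d ≥ 7 can have 28 codewords.


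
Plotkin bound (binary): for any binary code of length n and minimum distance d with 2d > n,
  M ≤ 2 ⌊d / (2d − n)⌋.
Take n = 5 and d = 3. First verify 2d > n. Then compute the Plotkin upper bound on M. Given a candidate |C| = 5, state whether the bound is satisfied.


Plotkin bound M ≤ 6; given |C| = 5 ≤ bound (satisfied).

Check applicability: 2d = 6, n = 5.
2d − n = 1 > 0, so Plotkin applies.
Compute d/(2d−n) = 3/1 ≈ 3.0000.
⌊d/(2d−n)⌋ = 3.
Plotkin bound: M ≤ 2·3 = 6.
Given |C| = 5, check: satisfied.
This |C| is below the Plotkin bound.


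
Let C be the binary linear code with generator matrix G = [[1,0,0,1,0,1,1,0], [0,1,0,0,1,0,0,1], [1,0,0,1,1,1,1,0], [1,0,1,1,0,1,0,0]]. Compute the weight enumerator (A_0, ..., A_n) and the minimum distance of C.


Weight distribution: A_0 = 1, A_1 = 1, A_2 = 2, A_3 = 2, A_4 = 3, A_5 = 3, A_6 = 2, A_7 = 2. Minimum distance d = 1.

Enumerate all 2^4 = 16 messages m ∈ F_2^4.
For each, compute codeword c = mG in F_2^8, then tally its weight.
  m = 0000 → c = 00000000, weight = 0.
  m = 1000 → c = 10010110, weight = 4.
  m = 0100 → c = 01001001, weight = 3.
  m = 1100 → c = 11011111, weight = 7.
  m = 0010 → c = 10011110, weight = 5.
  m = 1010 → c = 00001000, weight = 1.
  m = 0110 → c = 11010111, weight = 6.
  m = 1110 → c = 01000001, weight = 2.
  m = 0001 → c = 10110100, weight = 4.
  m = 1001 → c = 00100010, weight = 2.
  m = 0101 → c = 11111101, weight = 7.
  m = 1101 → c = 01101011, weight = 5.
  m = 0011 → c = 00101010, weight = 3.
  m = 1011 → c = 10111100, weight = 5.
  m = 0111 → c = 01100011, weight = 4.
  m = 1111 → c = 11110101, weight = 6.
Tally weights:
  weight 0: 1 codewords.
  weight 1: 1 codewords.
  weight 2: 2 codewords.
  weight 3: 2 codewords.
  weight 4: 3 codewords.
  weight 5: 3 codewords.
  weight 6: 2 codewords.
  weight 7: 2 codewords.
Minimum distance d = smallest w > 0 with A_w > 0 = 1.
Sanity: Σ A_w = 16 = 2^4 = 16 ✓.


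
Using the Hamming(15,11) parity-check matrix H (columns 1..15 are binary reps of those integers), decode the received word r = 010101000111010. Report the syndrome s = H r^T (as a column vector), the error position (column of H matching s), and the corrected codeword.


s = (0, 0, 1, 1)^T, error position = 3, corrected codeword c = 011101000111010

Compute s = H r^T mod 2 one row at a time:
  s_1 = 0 + 0 + 1 + 1 + 1 + 0 + 1 + 0 = 4 ≡ 0 (mod 2).
  s_2 = 1 + 0 + 1 + 0 + 1 + 0 + 1 + 0 = 4 ≡ 0 (mod 2).
  s_3 = 1 + 0 + 1 + 0 + 1 + 1 + 1 + 0 = 5 ≡ 1 (mod 2).
  s_4 = 0 + 0 + 0 + 0 + 0 + 1 + 0 + 0 = 1 ≡ 1 (mod 2).
s = (0, 0, 1, 1)^T — this equals column 3 of H (binary 0011), so error is at position 3.
Correct: flip bit 3 of r = 010101000111010 to get c = 011101000111010.


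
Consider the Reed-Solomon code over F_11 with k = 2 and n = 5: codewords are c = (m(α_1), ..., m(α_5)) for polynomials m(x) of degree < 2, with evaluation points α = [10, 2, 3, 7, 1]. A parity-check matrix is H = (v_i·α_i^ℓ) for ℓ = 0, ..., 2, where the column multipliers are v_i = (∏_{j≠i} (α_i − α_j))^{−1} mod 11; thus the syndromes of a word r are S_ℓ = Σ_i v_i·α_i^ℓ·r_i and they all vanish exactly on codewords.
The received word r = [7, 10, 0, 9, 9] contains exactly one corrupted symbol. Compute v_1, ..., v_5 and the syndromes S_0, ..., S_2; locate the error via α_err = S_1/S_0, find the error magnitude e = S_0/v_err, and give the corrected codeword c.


S = (9, 8, 1), error at position 4, error magnitude e = 5, c = [7, 10, 0, 4, 9].

Step 1: column multipliers v_i = (∏_{j≠i}(α_i − α_j))^{−1} mod 11.
  i = 1 (α = 10): (10−2)(10−3)(10−7)(10−1) = 8·7·3·9 = 1512 ≡ 5, so v_1 = 5^{−1} = 9 (mod 11).
  i = 2 (α = 2): (2−10)(2−3)(2−7)(2−1) = (−8)·(−1)·(−5)·1 = −40 ≡ 4, so v_2 = 4^{−1} = 3 (mod 11).
  i = 3 (α = 3): (3−10)(3−2)(3−7)(3−1) = (−7)·1·(−4)·2 = 56 ≡ 1, so v_3 = 1^{−1} = 1 (mod 11).
  i = 4 (α = 7): (7−10)(7−2)(7−3)(7−1) = (−3)·5·4·6 = −360 ≡ 3, so v_4 = 3^{−1} = 4 (mod 11).
  i = 5 (α = 1): (1−10)(1−2)(1−3)(1−7) = (−9)·(−1)·(−2)·(−6) = 108 ≡ 9, so v_5 = 9^{−1} = 5 (mod 11).
  v = [9, 3, 1, 4, 5].
Step 2: syndromes of r = [7, 10, 0, 9, 9] (all sums mod 11).
  S_0 = Σ v_i r_i = 9·7 + 3·10 + 1·0 + 4·9 + 5·9 = 174 ≡ 9.
  S_1 = Σ v_i α_i r_i = 9·10·7 + 3·2·10 + 1·3·0 + 4·7·9 + 5·1·9 = 987 ≡ 8.
  α_i^2 mod 11 = [1, 4, 9, 5, 1].
  S_2 = Σ v_i α_i^2 r_i = 9·1·7 + 3·4·10 + 1·9·0 + 4·5·9 + 5·1·9 = 408 ≡ 1.
  S = (9, 8, 1) ≠ 0, so r is not a codeword (an error is present).
Step 3: locate the error. For a single error e at position i, S_ℓ = v_i·e·α_i^ℓ, so α_err = S_1/S_0.
  S_0^{−1} = 9^{−1} = 5 (mod 11), so α_err = 8·5 = 40 ≡ 7 = α_4. Error position i = 4.
  Consistency check: S_2/S_1 = 1·7 = 7 ≡ 7 = α_err ✓ (single-error assumption holds).
Step 4: error magnitude e = S_0/v_4 = S_0·∏_{j≠4}(α_4 − α_j) = 9·3 = 27 ≡ 5 (mod 11).
Step 5: correct position 4: c_4 = r_4 − e = 9 − 5 ≡ 4 (mod 11). Hence c = [7, 10, 0, 4, 9].
  Check: interpolating c through the α_i gives m(x) = 8 + 1·x (degree < 2) with m(α_i) = c_i for every i, so c is indeed a codeword.


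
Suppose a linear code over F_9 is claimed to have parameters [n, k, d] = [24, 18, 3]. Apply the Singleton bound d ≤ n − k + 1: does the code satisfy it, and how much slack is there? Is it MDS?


Singleton RHS = n − k + 1 = 7, slack = 4, bound satisfied, not MDS.

Singleton bound: d ≤ n − k + 1.
Here n = 24, k = 18, so n − k + 1 = 7.
Given d = 3, check d ≤ 7: YES.
Slack = (n − k + 1) − d = 4.
The code is NOT MDS (slack = 4 > 0).
Description: the claimed parameters are [24, 18, 3]_9; such a code would be non-MDS.


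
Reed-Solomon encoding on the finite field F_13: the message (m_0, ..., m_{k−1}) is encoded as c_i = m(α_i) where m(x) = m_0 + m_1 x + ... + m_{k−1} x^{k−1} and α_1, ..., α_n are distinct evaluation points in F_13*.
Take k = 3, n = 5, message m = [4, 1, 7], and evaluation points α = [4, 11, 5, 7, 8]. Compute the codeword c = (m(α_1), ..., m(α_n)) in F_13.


c = [3, 4, 2, 3, 5]

Message polynomial: m(x) = 4 + 1·x + 7·x^2 (mod 13).
For each evaluation point α_i, compute m(α_i) mod 13:
  α_1 = 4: Horner steps 7 → 3 → 3, so m(4) = 3.
  α_2 = 11: Horner steps 7 → 0 → 4, so m(11) = 4.
  α_3 = 5: Horner steps 7 → 10 → 2, so m(5) = 2.
  α_4 = 7: Horner steps 7 → 11 → 3, so m(7) = 3.
  α_5 = 8: Horner steps 7 → 5 → 5, so m(8) = 5.
Codeword c = [3, 4, 2, 3, 5] ∈ F_13^5.


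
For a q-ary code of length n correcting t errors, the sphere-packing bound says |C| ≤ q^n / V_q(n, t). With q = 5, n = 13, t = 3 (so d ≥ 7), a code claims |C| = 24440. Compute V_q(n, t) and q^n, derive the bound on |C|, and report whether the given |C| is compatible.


V_q(n, t) = 19605, q^n = 1220703125, Hamming bound = 62264, |C| = 24440 ≤ bound (satisfied).

Step 1: Compute V_q(n, t) = Σ_{j=0}^3 C(n, j) (q−1)^j.
  j = 0: C(13,0)·(4)^0 = 1·1 = 1.
  j = 1: C(13,1)·(4)^1 = 13·4 = 52.
  j = 2: C(13,2)·(4)^2 = 78·16 = 1248.
  j = 3: C(13,3)·(4)^3 = 286·64 = 18304.
  V_q(n, t) = 1 + 52 + 1248 + 18304 = 19605.
Step 2: q^n = 5^13 = 1220703125.
Step 3: Hamming bound ⌊q^n / V_q(n,t)⌋ = ⌊1220703125/19605⌋ = 62264.
Step 4: Compare |C| = 24440 to 62264: satisfied.
The claimed |C| lies below the Hamming bound.


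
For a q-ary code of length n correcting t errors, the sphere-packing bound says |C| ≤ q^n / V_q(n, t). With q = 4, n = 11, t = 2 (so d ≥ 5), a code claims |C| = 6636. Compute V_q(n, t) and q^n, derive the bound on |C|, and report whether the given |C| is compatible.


V_q(n, t) = 529, q^n = 4194304, Hamming bound = 7928, |C| = 6636 ≤ bound (satisfied).

Step 1: Compute V_q(n, t) = Σ_{j=0}^2 C(n, j) (q−1)^j.
  j = 0: C(11,0)·(3)^0 = 1·1 = 1.
  j = 1: C(11,1)·(3)^1 = 11·3 = 33.
  j = 2: C(11,2)·(3)^2 = 55·9 = 495.
  V_q(n, t) = 1 + 33 + 495 = 529.
Step 2: q^n = 4^11 = 4194304.
Step 3: Hamming bound ⌊q^n / V_q(n,t)⌋ = ⌊4194304/529⌋ = 7928.
Step 4: Compare |C| = 6636 to 7928: satisfied.
The claimed |C| lies below the Hamming bound.


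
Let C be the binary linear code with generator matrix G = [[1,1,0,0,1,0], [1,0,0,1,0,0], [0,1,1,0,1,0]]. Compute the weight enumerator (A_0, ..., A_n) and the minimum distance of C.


Weight distribution: A_0 = 1, A_2 = 3, A_3 = 3, A_5 = 1. Minimum distance d = 2.

Enumerate all 2^3 = 8 messages m ∈ F_2^3.
For each, compute codeword c = mG in F_2^6, then tally its weight.
  m = 000 → c = 000000, weight = 0.
  m = 100 → c = 110010, weight = 3.
  m = 010 → c = 100100, weight = 2.
  m = 110 → c = 010110, weight = 3.
  m = 001 → c = 011010, weight = 3.
  m = 101 → c = 101000, weight = 2.
  m = 011 → c = 111110, weight = 5.
  m = 111 → c = 001100, weight = 2.
Tally weights:
  weight 0: 1 codewords.
  weight 2: 3 codewords.
  weight 3: 3 codewords.
  weight 5: 1 codewords.
Minimum distance d = smallest w > 0 with A_w > 0 = 2.
Sanity: Σ A_w = 8 = 2^3 = 8 ✓.


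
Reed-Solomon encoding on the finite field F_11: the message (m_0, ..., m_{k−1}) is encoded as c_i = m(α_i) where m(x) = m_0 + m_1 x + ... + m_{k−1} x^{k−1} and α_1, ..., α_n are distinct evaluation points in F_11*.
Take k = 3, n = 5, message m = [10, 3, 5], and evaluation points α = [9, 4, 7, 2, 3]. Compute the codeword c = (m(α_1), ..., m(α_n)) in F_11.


c = [2, 3, 1, 3, 9]

Message polynomial: m(x) = 10 + 3·x + 5·x^2 (mod 11).
For each evaluation point α_i, compute m(α_i) mod 11:
  α_1 = 9: Horner steps 5 → 4 → 2, so m(9) = 2.
  α_2 = 4: Horner steps 5 → 1 → 3, so m(4) = 3.
  α_3 = 7: Horner steps 5 → 5 → 1, so m(7) = 1.
  α_4 = 2: Horner steps 5 → 2 → 3, so m(2) = 3.
  α_5 = 3: Horner steps 5 → 7 → 9, so m(3) = 9.
Codeword c = [2, 3, 1, 3, 9] ∈ F_11^5.
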